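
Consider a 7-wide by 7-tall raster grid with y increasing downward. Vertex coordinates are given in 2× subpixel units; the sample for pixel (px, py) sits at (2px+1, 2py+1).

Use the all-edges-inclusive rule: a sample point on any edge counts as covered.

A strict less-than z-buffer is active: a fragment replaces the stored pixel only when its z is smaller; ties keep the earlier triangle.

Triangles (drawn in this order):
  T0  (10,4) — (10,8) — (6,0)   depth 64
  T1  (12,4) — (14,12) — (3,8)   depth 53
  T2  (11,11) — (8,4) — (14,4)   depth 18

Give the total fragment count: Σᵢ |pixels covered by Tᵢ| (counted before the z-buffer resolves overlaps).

T0:
  2·area = 16
  edge (10, 4)→(10, 8): d=(0,4) inclusive
  edge (10, 8)→(6, 0): d=(-4,-8) inclusive
  edge (6, 0)→(10, 4): d=(4,4) inclusive
    (3,0)@(7, 1): e=[12,4,0] → #  [on edge]
    (4,0)@(9, 1): e=[4,20,-8] → ·
    (3,1)@(7, 3): e=[12,-4,8] → ·
    (4,1)@(9, 3): e=[4,12,0] → #  [on edge]
    (5,1)@(11, 3): e=[-4,28,-8] → ·
    (4,2)@(9, 5): e=[4,4,8] → #
    (5,2)@(11, 5): e=[-4,20,0] → ·  [on edge]
    (4,3)@(9, 7): e=[4,-4,16] → ·
    (6,3)@(13, 7): e=[-12,28,0] → ·  [on edge]
  covered (3 px):
    · · · # · · ·
    · · · · # · ·
    · · · · # · ·
    · · · · · · ·
    · · · · · · ·
    · · · · · · ·
    · · · · · · ·
T1:
  2·area = 80
  edge (12, 4)→(14, 12): d=(2,8) inclusive
  edge (14, 12)→(3, 8): d=(-11,-4) inclusive
  edge (3, 8)→(12, 4): d=(9,-4) inclusive
    (5,2)@(11, 5): e=[10,65,5] → #
    (6,2)@(13, 5): e=[-6,73,13] → ·
    (3,3)@(7, 7): e=[46,27,7] → #
    (4,3)@(9, 7): e=[30,35,15] → #
    (6,3)@(13, 7): e=[-2,51,31] → ·
    (3,4)@(7, 9): e=[50,5,25] → #
    (6,4)@(13, 9): e=[2,29,49] → #
    (3,5)@(7, 11): e=[54,-17,43] → ·
    (4,5)@(9, 11): e=[38,-9,51] → ·
    (5,5)@(11, 11): e=[22,-1,59] → ·
    (6,5)@(13, 11): e=[6,7,67] → #
    (6,6)@(13, 13): e=[10,-15,85] → ·
  covered (9 px):
    · · · · · · ·
    · · · · · · ·
    · · · · · # ·
    · · · # # # ·
    · · · # # # #
    · · · · · · #
    · · · · · · ·
T2:
  2·area = 42
  edge (11, 11)→(8, 4): d=(-3,-7) inclusive
  edge (8, 4)→(14, 4): d=(6,0) inclusive
  edge (14, 4)→(11, 11): d=(-3,7) inclusive
    (4,2)@(9, 5): e=[4,6,32] → #
    (5,2)@(11, 5): e=[18,6,18] → #
    (6,2)@(13, 5): e=[32,6,4] → #
    (4,3)@(9, 7): e=[-2,18,26] → ·
    (5,3)@(11, 7): e=[12,18,12] → #
    (6,3)@(13, 7): e=[26,18,-2] → ·
    (5,4)@(11, 9): e=[6,30,6] → #
    (6,4)@(13, 9): e=[20,30,-8] → ·
    (5,5)@(11, 11): e=[0,42,0] → #  [on edge]
    (6,5)@(13, 11): e=[14,42,-14] → ·
    (5,6)@(11, 13): e=[-6,54,-6] → ·
  covered (6 px):
    · · · · · · ·
    · · · · · · ·
    · · · · # # #
    · · · · · # ·
    · · · · · # ·
    · · · · · # ·
    · · · · · · ·

Result: 18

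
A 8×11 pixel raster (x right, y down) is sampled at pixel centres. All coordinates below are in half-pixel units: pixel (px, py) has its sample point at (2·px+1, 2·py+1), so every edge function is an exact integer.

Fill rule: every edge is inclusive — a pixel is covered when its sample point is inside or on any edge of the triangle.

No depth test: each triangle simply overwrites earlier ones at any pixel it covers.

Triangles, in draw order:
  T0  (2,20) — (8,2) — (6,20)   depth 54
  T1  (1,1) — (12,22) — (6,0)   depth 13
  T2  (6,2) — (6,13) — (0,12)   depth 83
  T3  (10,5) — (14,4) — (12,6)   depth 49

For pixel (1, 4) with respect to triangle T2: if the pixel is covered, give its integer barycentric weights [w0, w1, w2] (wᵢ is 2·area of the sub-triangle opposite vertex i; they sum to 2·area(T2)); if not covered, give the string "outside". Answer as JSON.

T0:
  2·area = 72
  edge (2, 20)→(8, 2): d=(6,-18) inclusive
  edge (8, 2)→(6, 20): d=(-2,18) inclusive
  edge (6, 20)→(2, 20): d=(-4,0) inclusive
    (3,2)@(7, 5): e=[0,12,60] → X  [on edge]
    (4,2)@(9, 5): e=[36,-24,60] → .
    (3,3)@(7, 7): e=[12,8,52] → X
    (4,3)@(9, 7): e=[48,-28,52] → .
    (3,4)@(7, 9): e=[24,4,44] → X
    (4,4)@(9, 9): e=[60,-32,44] → .
    (2,5)@(5, 11): e=[0,36,36] → X  [on edge]
    (3,5)@(7, 11): e=[36,0,36] → X  [on edge]
    (4,5)@(9, 11): e=[72,-36,36] → .
    (2,6)@(5, 13): e=[12,32,28] → X
    (3,6)@(7, 13): e=[48,-4,28] → .
    (2,7)@(5, 15): e=[24,28,20] → X
    (1,8)@(3, 17): e=[0,60,12] → X  [on edge]
  covered (11 px):
    . . . . . . . .
    . . . . . . . .
    . . . X . . . .
    . . . X . . . .
    . . . X . . . .
    . . X X . . . .
    . . X . . . . .
    . . X . . . . .
    . X X . . . . .
    . X X . . . . .
    . . . . . . . .
T1:
  2·area = 116  (B↔C swapped to make it positive)
  edge (1, 1)→(6, 0): d=(5,-1) inclusive
  edge (6, 0)→(12, 22): d=(6,22) inclusive
  edge (12, 22)→(1, 1): d=(-11,-21) inclusive
    (0,0)@(1, 1): e=[0,116,0] → X  [on edge]
    (1,0)@(3, 1): e=[2,72,42] → X
    (2,0)@(5, 1): e=[4,28,84] → X
    (3,0)@(7, 1): e=[6,-16,126] → .
    (0,1)@(1, 3): e=[10,128,-22] → .
    (1,1)@(3, 3): e=[12,84,20] → X
    (3,1)@(7, 3): e=[16,-4,104] → .
    (1,2)@(3, 5): e=[22,96,-2] → .
    (2,2)@(5, 5): e=[24,52,40] → X
    (3,2)@(7, 5): e=[26,8,82] → X
    (4,2)@(9, 5): e=[28,-36,124] → .
    (2,3)@(5, 7): e=[34,64,18] → X
    (4,5)@(9, 11): e=[58,0,58] → X  [on edge]
  covered (15 px):
    X X X . . . . .
    . X X . . . . .
    . . X X . . . .
    . . X X . . . .
    . . . X . . . .
    . . . X X . . .
    . . . . X . . .
    . . . . X . . .
    . . . . . . . .
    . . . . . X . .
    . . . . . . . .
T2:
  2·area = 66
  edge (6, 2)→(6, 13): d=(0,11) inclusive
  edge (6, 13)→(0, 12): d=(-6,-1) inclusive
  edge (0, 12)→(6, 2): d=(6,-10) inclusive
    (2,2)@(5, 5): e=[11,47,8] → X
    (3,2)@(7, 5): e=[-11,49,28] → .
    (1,3)@(3, 7): e=[33,33,0] → X  [on edge]
    (3,3)@(7, 7): e=[-11,37,40] → .
    (1,4)@(3, 9): e=[33,21,12] → X
    (3,4)@(7, 9): e=[-11,25,52] → .
    (0,5)@(1, 11): e=[55,7,4] → X
    (3,5)@(7, 11): e=[-11,13,64] → .
    (0,6)@(1, 13): e=[55,-5,16] → .
    (1,6)@(3, 13): e=[33,-3,36] → .
    (2,6)@(5, 13): e=[11,-1,56] → .
  covered (8 px):
    . . . . . . . .
    . . . . . . . .
    . . X . . . . .
    . X X . . . . .
    . X X . . . . .
    X X X . . . . .
    . . . . . . . .
    . . . . . . . .
    . . . . . . . .
    . . . . . . . .
    . . . . . . . .
T3:
  2·area = 6
  edge (10, 5)→(14, 4): d=(4,-1) inclusive
  edge (14, 4)→(12, 6): d=(-2,2) inclusive
  edge (12, 6)→(10, 5): d=(-2,-1) inclusive
    (7,1)@(15, 3): e=[-3,0,9] → .  [on edge]
    (5,2)@(11, 5): e=[1,4,1] → X
    (6,2)@(13, 5): e=[3,0,3] → X  [on edge]
    (7,2)@(15, 5): e=[5,-4,5] → .
    (5,3)@(11, 7): e=[9,0,-3] → .  [on edge]
    (6,3)@(13, 7): e=[11,-4,-1] → .
    (4,4)@(9, 9): e=[15,0,-9] → .  [on edge]
    (3,5)@(7, 11): e=[21,0,-15] → .  [on edge]
    (2,6)@(5, 13): e=[27,0,-21] → .  [on edge]
    (1,7)@(3, 15): e=[33,0,-27] → .  [on edge]
    (0,8)@(1, 17): e=[39,0,-33] → .  [on edge]
  covered (2 px):
    . . . . . . . .
    . . . . . . . .
    . . . . . X X .
    . . . . . . . .
    . . . . . . . .
    . . . . . . . .
    . . . . . . . .
    . . . . . . . .
    . . . . . . . .
    . . . . . . . .
    . . . . . . . .

Result: [21,12,33]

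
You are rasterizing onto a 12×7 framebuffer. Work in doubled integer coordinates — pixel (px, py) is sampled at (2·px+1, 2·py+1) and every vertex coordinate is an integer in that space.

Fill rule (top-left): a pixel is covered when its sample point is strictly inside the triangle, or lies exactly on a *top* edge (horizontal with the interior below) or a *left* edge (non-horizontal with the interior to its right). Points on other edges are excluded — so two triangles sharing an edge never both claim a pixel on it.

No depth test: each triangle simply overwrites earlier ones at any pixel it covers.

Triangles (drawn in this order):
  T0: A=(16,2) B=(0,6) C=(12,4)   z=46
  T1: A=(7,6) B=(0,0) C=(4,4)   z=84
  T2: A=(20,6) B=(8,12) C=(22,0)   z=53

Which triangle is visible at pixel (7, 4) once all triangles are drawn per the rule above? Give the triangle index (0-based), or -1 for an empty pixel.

T0:
  2·area = 16  (B↔C swapped to make it positive)
  edge (16, 2)→(12, 4): d=(-4,2) right/bottom  bias=-1
  edge (12, 4)→(0, 6): d=(-12,2) right/bottom  bias=-1
  edge (0, 6)→(16, 2): d=(16,-4) top-left  bias=+0
    (6,1)@(13, 3): e=[2,10,4] → #
    (7,1)@(15, 3): e=[-2,6,12] → ·
    (2,2)@(5, 5): e=[10,2,4] → #
    (3,2)@(7, 5): e=[6,-2,12] → ·
    (6,2)@(13, 5): e=[-6,-14,36] → ·
    (2,3)@(5, 7): e=[2,-22,36] → ·
  covered (2 px):
    · · · · · · · · · · · ·
    · · · · · · # · · · · ·
    · · # · · · · · · · · ·
    · · · · · · · · · · · ·
    · · · · · · · · · · · ·
    · · · · · · · · · · · ·
    · · · · · · · · · · · ·
T1:
  2·area = 4  (B↔C swapped to make it positive)
  edge (7, 6)→(4, 4): d=(-3,-2) top-left  bias=+0
  edge (4, 4)→(0, 0): d=(-4,-4) top-left  bias=+0
  edge (0, 0)→(7, 6): d=(7,6) right/bottom  bias=-1
    (0,0)@(1, 1): e=[3,0,1] → #  [on edge]
    (1,0)@(3, 1): e=[7,8,-11] → ·
    (0,1)@(1, 3): e=[-3,-8,15] → ·
    (1,1)@(3, 3): e=[1,0,3] → #  [on edge]
    (2,1)@(5, 3): e=[5,8,-9] → ·
    (1,2)@(3, 5): e=[-5,-8,17] → ·
    (2,2)@(5, 5): e=[-1,0,5] → ·  [on edge]
    (3,3)@(7, 7): e=[-3,0,7] → ·  [on edge]
    (4,4)@(9, 9): e=[-5,0,9] → ·  [on edge]
    (5,5)@(11, 11): e=[-7,0,11] → ·  [on edge]
    (6,6)@(13, 13): e=[-9,0,13] → ·  [on edge]
  covered (2 px):
    # · · · · · · · · · · ·
    · # · · · · · · · · · ·
    · · · · · · · · · · · ·
    · · · · · · · · · · · ·
    · · · · · · · · · · · ·
    · · · · · · · · · · · ·
    · · · · · · · · · · · ·
T2:
  2·area = 60
  edge (20, 6)→(8, 12): d=(-12,6) right/bottom  bias=-1
  edge (8, 12)→(22, 0): d=(14,-12) top-left  bias=+0
  edge (22, 0)→(20, 6): d=(-2,6) right/bottom  bias=-1
    (10,0)@(21, 1): e=[54,2,4] → #
    (11,0)@(23, 1): e=[42,26,-8] → ·
    (9,1)@(19, 3): e=[42,6,12] → #
    (10,1)@(21, 3): e=[30,30,0] → ·  [on edge]
    (8,2)@(17, 5): e=[30,10,20] → #
    (10,2)@(21, 5): e=[6,58,-4] → ·
    (7,3)@(15, 7): e=[18,14,28] → #
    (9,3)@(19, 7): e=[-6,62,4] → ·
    (6,4)@(13, 9): e=[6,18,36] → #
    (7,4)@(15, 9): e=[-6,42,24] → ·
    (8,4)@(17, 9): e=[-18,66,12] → ·
    (9,4)@(19, 9): e=[-30,90,0] → ·  [on edge]
  covered (7 px):
    · · · · · · · · · · # ·
    · · · · · · · · · # · ·
    · · · · · · · · # # · ·
    · · · · · · · # # · · ·
    · · · · · · # · · · · ·
    · · · · · · · · · · · ·
    · · · · · · · · · · · ·

Z-buffer (winner per pixel, '.' = empty):
  1 . . . . . . . . . 2 .
  . 1 . . . . 0 . . 2 . .
  . . 0 . . . . . 2 2 . .
  . . . . . . . 2 2 . . .
  . . . . . . 2 . . . . .
  . . . . . . . . . . . .
  . . . . . . . . . . . .

Result: -1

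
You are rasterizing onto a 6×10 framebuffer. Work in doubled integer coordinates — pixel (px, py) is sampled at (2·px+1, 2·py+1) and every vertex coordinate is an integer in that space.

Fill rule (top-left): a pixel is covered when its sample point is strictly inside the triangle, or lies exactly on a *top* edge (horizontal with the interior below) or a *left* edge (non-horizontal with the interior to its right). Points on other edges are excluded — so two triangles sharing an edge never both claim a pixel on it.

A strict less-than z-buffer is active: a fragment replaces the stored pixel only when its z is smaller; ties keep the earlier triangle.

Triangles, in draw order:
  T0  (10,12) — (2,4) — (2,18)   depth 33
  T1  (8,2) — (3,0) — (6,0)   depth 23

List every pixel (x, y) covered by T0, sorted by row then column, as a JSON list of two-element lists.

T0:
  2·area = 112  (B↔C swapped to make it positive)
  edge (10, 12)→(2, 18): d=(-8,6) right/bottom  bias=-1
  edge (2, 18)→(2, 4): d=(0,-14) top-left  bias=+0
  edge (2, 4)→(10, 12): d=(8,8) right/bottom  bias=-1
    (0,1)@(1, 3): e=[126,-14,0] → ·  [on edge]
    (1,2)@(3, 5): e=[98,14,0] → ·  [on edge]
    (1,3)@(3, 7): e=[82,14,16] → █
    (2,3)@(5, 7): e=[70,42,0] → ·  [on edge]
    (1,4)@(3, 9): e=[66,14,32] → █
    (2,4)@(5, 9): e=[54,42,16] → █
    (3,4)@(7, 9): e=[42,70,0] → ·  [on edge]
    (1,5)@(3, 11): e=[50,14,48] → █
    (3,5)@(7, 11): e=[26,70,16] → █
    (4,5)@(9, 11): e=[14,98,0] → ·  [on edge]
    (1,6)@(3, 13): e=[34,14,64] → █
    (4,6)@(9, 13): e=[-2,98,16] → ·
    (5,6)@(11, 13): e=[-14,126,0] → ·  [on edge]
  covered (12 px):
    · · · · · ·
    · · · · · ·
    · · · · · ·
    · █ · · · ·
    · █ █ · · ·
    · █ █ █ · ·
    · █ █ █ · ·
    · █ █ · · ·
    · █ · · · ·
    · · · · · ·
T1:
  2·area = 6
  edge (8, 2)→(3, 0): d=(-5,-2) top-left  bias=+0
  edge (3, 0)→(6, 0): d=(3,0) top-left  bias=+0
  edge (6, 0)→(8, 2): d=(2,2) right/bottom  bias=-1
    (3,0)@(7, 1): e=[3,3,0] → ·  [on edge]
    (4,1)@(9, 3): e=[-3,9,0] → ·  [on edge]
    (5,2)@(11, 5): e=[-9,15,0] → ·  [on edge]
  covered (0 px):
    · · · · · ·
    · · · · · ·
    · · · · · ·
    · · · · · ·
    · · · · · ·
    · · · · · ·
    · · · · · ·
    · · · · · ·
    · · · · · ·
    · · · · · ·

Result: [[1,3],[1,4],[2,4],[1,5],[2,5],[3,5],[1,6],[2,6],[3,6],[1,7],[2,7],[1,8]]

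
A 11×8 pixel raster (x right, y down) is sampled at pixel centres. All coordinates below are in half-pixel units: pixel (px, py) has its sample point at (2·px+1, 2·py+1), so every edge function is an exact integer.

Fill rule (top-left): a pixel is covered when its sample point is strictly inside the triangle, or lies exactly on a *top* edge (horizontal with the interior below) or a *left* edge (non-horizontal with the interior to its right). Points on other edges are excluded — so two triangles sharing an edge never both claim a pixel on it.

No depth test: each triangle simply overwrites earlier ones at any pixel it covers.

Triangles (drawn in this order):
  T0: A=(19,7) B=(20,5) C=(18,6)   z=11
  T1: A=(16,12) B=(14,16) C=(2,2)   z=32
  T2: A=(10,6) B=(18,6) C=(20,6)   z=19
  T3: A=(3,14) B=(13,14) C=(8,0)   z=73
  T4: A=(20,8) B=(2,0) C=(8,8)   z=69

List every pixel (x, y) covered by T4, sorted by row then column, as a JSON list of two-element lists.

T0:
  2·area = 3  (B↔C swapped to make it positive)
  edge (19, 7)→(18, 6): d=(-1,-1) top-left  bias=+0
  edge (18, 6)→(20, 5): d=(2,-1) top-left  bias=+0
  edge (20, 5)→(19, 7): d=(-1,2) right/bottom  bias=-1
    (6,0)@(13, 1): e=[0,-15,18] → ·  [on edge]
    (7,1)@(15, 3): e=[0,-9,12] → ·  [on edge]
    (10,1)@(21, 3): e=[6,-3,0] → ·  [on edge]
    (8,2)@(17, 5): e=[0,-3,6] → ·  [on edge]
    (9,3)@(19, 7): e=[0,3,0] → ·  [on edge]
    (10,4)@(21, 9): e=[0,9,-6] → ·  [on edge]
    (8,5)@(17, 11): e=[-6,9,0] → ·  [on edge]
    (7,7)@(15, 15): e=[-12,15,0] → ·  [on edge]
  covered (0 px):
    · · · · · · · · · · ·
    · · · · · · · · · · ·
    · · · · · · · · · · ·
    · · · · · · · · · · ·
    · · · · · · · · · · ·
    · · · · · · · · · · ·
    · · · · · · · · · · ·
    · · · · · · · · · · ·
T1:
  2·area = 76
  edge (16, 12)→(14, 16): d=(-2,4) right/bottom  bias=-1
  edge (14, 16)→(2, 2): d=(-12,-14) top-left  bias=+0
  edge (2, 2)→(16, 12): d=(14,10) right/bottom  bias=-1
    (1,1)@(3, 3): e=[70,2,4] → #
    (2,1)@(5, 3): e=[62,30,-16] → ·
    (1,2)@(3, 5): e=[66,-22,32] → ·
    (2,2)@(5, 5): e=[58,6,12] → #
    (3,2)@(7, 5): e=[50,34,-8] → ·
    (2,3)@(5, 7): e=[54,-18,40] → ·
    (3,3)@(7, 7): e=[46,10,20] → #
    (4,3)@(9, 7): e=[38,38,0] → ·  [on edge]
    (3,4)@(7, 9): e=[42,-14,48] → ·
    (4,4)@(9, 9): e=[34,14,28] → #
    (5,4)@(11, 9): e=[26,42,8] → #
    (6,4)@(13, 9): e=[18,70,-12] → ·
  covered (9 px):
    · · · · · · · · · · ·
    · # · · · · · · · · ·
    · · # · · · · · · · ·
    · · · # · · · · · · ·
    · · · · # # · · · · ·
    · · · · · # # · · · ·
    · · · · · · # # · · ·
    · · · · · · · · · · ·
T2:
  degenerate (2·area = 0) — covers nothing
T3:
  2·area = 140  (B↔C swapped to make it positive)
  edge (3, 14)→(8, 0): d=(5,-14) top-left  bias=+0
  edge (8, 0)→(13, 14): d=(5,14) right/bottom  bias=-1
  edge (13, 14)→(3, 14): d=(-10,0) right/bottom  bias=-1
    (3,1)@(7, 3): e=[1,29,110] → #
    (4,1)@(9, 3): e=[29,1,110] → #
    (5,1)@(11, 3): e=[57,-27,110] → ·
    (3,2)@(7, 5): e=[11,39,90] → #
    (5,2)@(11, 5): e=[67,-17,90] → ·
    (3,3)@(7, 7): e=[21,49,70] → #
    (5,3)@(11, 7): e=[77,-7,70] → ·
    (2,4)@(5, 9): e=[3,87,50] → #
    (5,4)@(11, 9): e=[87,3,50] → #
    (6,4)@(13, 9): e=[115,-25,50] → ·
    (2,5)@(5, 11): e=[13,97,30] → #
    (6,5)@(13, 11): e=[125,-15,30] → ·
  covered (18 px):
    · · · · · · · · · · ·
    · · · # # · · · · · ·
    · · · # # · · · · · ·
    · · · # # · · · · · ·
    · · # # # # · · · · ·
    · · # # # # · · · · ·
    · · # # # # · · · · ·
    · · · · · · · · · · ·
T4:
  2·area = 96  (B↔C swapped to make it positive)
  edge (20, 8)→(8, 8): d=(-12,0) right/bottom  bias=-1
  edge (8, 8)→(2, 0): d=(-6,-8) top-left  bias=+0
  edge (2, 0)→(20, 8): d=(18,8) right/bottom  bias=-1
    (1,0)@(3, 1): e=[84,2,10] → #
    (2,0)@(5, 1): e=[84,18,-6] → ·
    (1,1)@(3, 3): e=[60,-10,46] → ·
    (2,1)@(5, 3): e=[60,6,30] → #
    (3,1)@(7, 3): e=[60,22,14] → #
    (4,1)@(9, 3): e=[60,38,-2] → ·
    (2,2)@(5, 5): e=[36,-6,66] → ·
    (3,2)@(7, 5): e=[36,10,50] → #
    (4,2)@(9, 5): e=[36,26,34] → #
    (5,2)@(11, 5): e=[36,42,18] → #
    (6,2)@(13, 5): e=[36,58,2] → #
    (7,2)@(15, 5): e=[36,74,-14] → ·
  covered (12 px):
    · # · · · · · · · · ·
    · · # # · · · · · · ·
    · · · # # # # · · · ·
    · · · · # # # # # · ·
    · · · · · · · · · · ·
    · · · · · · · · · · ·
    · · · · · · · · · · ·
    · · · · · · · · · · ·

Final: [[1,0],[2,1],[3,1],[3,2],[4,2],[5,2],[6,2],[4,3],[5,3],[6,3],[7,3],[8,3]]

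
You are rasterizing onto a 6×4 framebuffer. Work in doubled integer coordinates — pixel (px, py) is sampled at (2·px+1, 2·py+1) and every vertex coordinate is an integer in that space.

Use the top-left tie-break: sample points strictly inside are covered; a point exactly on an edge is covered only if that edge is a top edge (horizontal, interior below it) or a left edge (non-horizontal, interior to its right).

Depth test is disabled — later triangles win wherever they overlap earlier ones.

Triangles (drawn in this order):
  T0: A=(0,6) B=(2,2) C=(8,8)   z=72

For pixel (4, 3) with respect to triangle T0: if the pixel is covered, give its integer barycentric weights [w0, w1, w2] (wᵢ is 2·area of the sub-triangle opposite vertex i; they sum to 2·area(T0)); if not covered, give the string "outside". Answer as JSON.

T0:
  2·area = 36
  edge (0, 6)→(2, 2): d=(2,-4) top-left  bias=+0
  edge (2, 2)→(8, 8): d=(6,6) right/bottom  bias=-1
  edge (8, 8)→(0, 6): d=(-8,-2) top-left  bias=+0
    (0,0)@(1, 1): e=[-6,0,42] → ·  [on edge]
    (1,1)@(3, 3): e=[6,0,30] → ·  [on edge]
    (0,2)@(1, 5): e=[2,24,10] → █
    (1,2)@(3, 5): e=[10,12,14] → █
    (2,2)@(5, 5): e=[18,0,18] → ·  [on edge]
    (0,3)@(1, 7): e=[6,36,-6] → ·
    (1,3)@(3, 7): e=[14,24,-2] → ·
    (2,3)@(5, 7): e=[22,12,2] → █
    (3,3)@(7, 7): e=[30,0,6] → ·  [on edge]
  covered (3 px):
    · · · · · ·
    · · · · · ·
    █ █ · · · ·
    · · █ · · ·

Final: "outside"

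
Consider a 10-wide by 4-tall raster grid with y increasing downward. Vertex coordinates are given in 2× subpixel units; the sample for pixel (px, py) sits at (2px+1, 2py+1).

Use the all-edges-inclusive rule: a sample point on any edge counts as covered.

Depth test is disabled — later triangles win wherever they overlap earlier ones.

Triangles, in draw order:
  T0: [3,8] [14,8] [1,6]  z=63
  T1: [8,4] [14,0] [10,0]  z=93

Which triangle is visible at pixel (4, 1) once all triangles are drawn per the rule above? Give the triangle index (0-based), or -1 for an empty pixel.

T0:
  2·area = 22  (B↔C swapped to make it positive)
  edge (3, 8)→(1, 6): d=(-2,-2) inclusive
  edge (1, 6)→(14, 8): d=(13,2) inclusive
  edge (14, 8)→(3, 8): d=(-11,0) inclusive
    (1,3)@(3, 7): e=[2,9,11] → █
    (2,3)@(5, 7): e=[6,5,11] → █
    (3,3)@(7, 7): e=[10,1,11] → █
    (4,3)@(9, 7): e=[14,-3,11] → ·
  covered (3 px):
    · · · · · · · · · ·
    · · · · · · · · · ·
    · · · · · · · · · ·
    · █ █ █ · · · · · ·
T1:
  2·area = 16  (B↔C swapped to make it positive)
  edge (8, 4)→(10, 0): d=(2,-4) inclusive
  edge (10, 0)→(14, 0): d=(4,0) inclusive
  edge (14, 0)→(8, 4): d=(-6,4) inclusive
    (5,0)@(11, 1): e=[6,4,6] → █
    (6,0)@(13, 1): e=[14,4,-2] → ·
    (4,1)@(9, 3): e=[2,12,2] → █
    (5,1)@(11, 3): e=[10,12,-6] → ·
    (4,2)@(9, 5): e=[6,20,-10] → ·
  covered (2 px):
    · · · · · █ · · · ·
    · · · · █ · · · · ·
    · · · · · · · · · ·
    · · · · · · · · · ·

Z-buffer (winner per pixel, '.' = empty):
  . . . . . 1 . . . .
  . . . . 1 . . . . .
  . . . . . . . . . .
  . 0 0 0 . . . . . .

Result: 1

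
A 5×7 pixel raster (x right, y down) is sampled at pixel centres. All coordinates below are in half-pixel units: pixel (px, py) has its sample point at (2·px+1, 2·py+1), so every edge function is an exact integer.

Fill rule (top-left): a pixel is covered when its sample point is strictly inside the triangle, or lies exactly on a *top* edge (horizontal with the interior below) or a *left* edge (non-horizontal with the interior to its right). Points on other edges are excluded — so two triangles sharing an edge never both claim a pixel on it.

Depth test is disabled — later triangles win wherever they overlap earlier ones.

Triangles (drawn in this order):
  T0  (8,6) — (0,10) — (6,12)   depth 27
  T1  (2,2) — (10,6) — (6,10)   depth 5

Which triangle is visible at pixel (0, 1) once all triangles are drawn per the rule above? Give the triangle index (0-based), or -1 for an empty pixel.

T0:
  2·area = 40  (B↔C swapped to make it positive)
  edge (8, 6)→(6, 12): d=(-2,6) right/bottom  bias=-1
  edge (6, 12)→(0, 10): d=(-6,-2) top-left  bias=+0
  edge (0, 10)→(8, 6): d=(8,-4) top-left  bias=+0
    (4,1)@(9, 3): e=[0,60,-20] → ·  [on edge]
    (3,3)@(7, 7): e=[4,32,4] → █
    (4,3)@(9, 7): e=[-8,36,12] → ·
    (1,4)@(3, 9): e=[24,12,4] → █
    (2,4)@(5, 9): e=[12,16,12] → █
    (3,4)@(7, 9): e=[0,20,20] → ·  [on edge]
    (1,5)@(3, 11): e=[20,0,20] → █  [on edge]
    (3,5)@(7, 11): e=[-4,8,36] → ·
    (1,6)@(3, 13): e=[16,-12,36] → ·
    (2,6)@(5, 13): e=[4,-8,44] → ·
    (4,6)@(9, 13): e=[-20,0,60] → ·  [on edge]
  covered (5 px):
    · · · · ·
    · · · · ·
    · · · · ·
    · · · █ ·
    · █ █ · ·
    · █ █ · ·
    · · · · ·
T1:
  2·area = 48
  edge (2, 2)→(10, 6): d=(8,4) right/bottom  bias=-1
  edge (10, 6)→(6, 10): d=(-4,4) right/bottom  bias=-1
  edge (6, 10)→(2, 2): d=(-4,-8) top-left  bias=+0
    (1,1)@(3, 3): e=[4,40,4] → █
    (2,1)@(5, 3): e=[-4,32,20] → ·
    (1,2)@(3, 5): e=[20,32,-4] → ·
    (2,2)@(5, 5): e=[12,24,12] → █
    (3,2)@(7, 5): e=[4,16,28] → █
    (4,2)@(9, 5): e=[-4,8,44] → ·
    (2,3)@(5, 7): e=[28,16,4] → █
    (4,3)@(9, 7): e=[12,0,36] → ·  [on edge]
    (2,4)@(5, 9): e=[44,8,-4] → ·
    (3,4)@(7, 9): e=[36,0,12] → ·  [on edge]
    (2,5)@(5, 11): e=[60,0,-12] → ·  [on edge]
    (1,6)@(3, 13): e=[84,0,-36] → ·  [on edge]
  covered (5 px):
    · · · · ·
    · █ · · ·
    · · █ █ ·
    · · █ █ ·
    · · · · ·
    · · · · ·
    · · · · ·

Z-buffer (winner per pixel, '.' = empty):
  . . . . .
  . 1 . . .
  . . 1 1 .
  . . 1 1 .
  . 0 0 . .
  . 0 0 . .
  . . . . .

Answer: -1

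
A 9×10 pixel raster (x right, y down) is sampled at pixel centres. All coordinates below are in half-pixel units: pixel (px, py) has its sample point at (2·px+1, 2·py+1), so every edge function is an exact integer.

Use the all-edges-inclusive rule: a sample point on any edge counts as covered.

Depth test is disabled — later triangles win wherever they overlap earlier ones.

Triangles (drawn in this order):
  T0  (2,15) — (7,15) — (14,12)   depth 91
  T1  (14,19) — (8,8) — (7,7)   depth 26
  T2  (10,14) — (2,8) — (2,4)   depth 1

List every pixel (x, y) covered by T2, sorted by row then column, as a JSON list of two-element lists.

T0:
  2·area = 15  (B↔C swapped to make it positive)
  edge (2, 15)→(14, 12): d=(12,-3) inclusive
  edge (14, 12)→(7, 15): d=(-7,3) inclusive
  edge (7, 15)→(2, 15): d=(-5,0) inclusive
    (5,6)@(11, 13): e=[3,2,10] → #
    (6,6)@(13, 13): e=[9,-4,10] → ·
    (0,7)@(1, 15): e=[-3,18,0] → ·  [on edge]
    (1,7)@(3, 15): e=[3,12,0] → #  [on edge]
    (2,7)@(5, 15): e=[9,6,0] → #  [on edge]
    (3,7)@(7, 15): e=[15,0,0] → #  [on edge]
    (4,7)@(9, 15): e=[21,-6,0] → ·  [on edge]
    (5,7)@(11, 15): e=[27,-12,0] → ·  [on edge]
    (6,7)@(13, 15): e=[33,-18,0] → ·  [on edge]
    (7,7)@(15, 15): e=[39,-24,0] → ·  [on edge]
    (8,7)@(17, 15): e=[45,-30,0] → ·  [on edge]
    (1,8)@(3, 17): e=[27,-2,-10] → ·
  covered (4 px):
    · · · · · · · · ·
    · · · · · · · · ·
    · · · · · · · · ·
    · · · · · · · · ·
    · · · · · · · · ·
    · · · · · · · · ·
    · · · · · # · · ·
    · # # # · · · · ·
    · · · · · · · · ·
    · · · · · · · · ·
T1:
  2·area = 5  (B↔C swapped to make it positive)
  edge (14, 19)→(7, 7): d=(-7,-12) inclusive
  edge (7, 7)→(8, 8): d=(1,1) inclusive
  edge (8, 8)→(14, 19): d=(6,11) inclusive
    (0,0)@(1, 1): e=[-30,0,35] → ·  [on edge]
    (1,1)@(3, 3): e=[-20,0,25] → ·  [on edge]
    (2,2)@(5, 5): e=[-10,0,15] → ·  [on edge]
    (3,3)@(7, 7): e=[0,0,5] → #  [on edge]
    (4,3)@(9, 7): e=[24,-2,-17] → ·
    (3,4)@(7, 9): e=[-14,2,17] → ·
    (4,4)@(9, 9): e=[10,0,-5] → ·  [on edge]
    (5,5)@(11, 11): e=[20,0,-15] → ·  [on edge]
    (6,6)@(13, 13): e=[30,0,-25] → ·  [on edge]
    (7,7)@(15, 15): e=[40,0,-35] → ·  [on edge]
    (8,8)@(17, 17): e=[50,0,-45] → ·  [on edge]
  covered (1 px):
    · · · · · · · · ·
    · · · · · · · · ·
    · · · · · · · · ·
    · · · # · · · · ·
    · · · · · · · · ·
    · · · · · · · · ·
    · · · · · · · · ·
    · · · · · · · · ·
    · · · · · · · · ·
    · · · · · · · · ·
T2:
  2·area = 32
  edge (10, 14)→(2, 8): d=(-8,-6) inclusive
  edge (2, 8)→(2, 4): d=(0,-4) inclusive
  edge (2, 4)→(10, 14): d=(8,10) inclusive
    (1,3)@(3, 7): e=[14,4,14] → #
    (2,3)@(5, 7): e=[26,12,-6] → ·
    (1,4)@(3, 9): e=[-2,4,30] → ·
    (2,4)@(5, 9): e=[10,12,10] → #
    (3,4)@(7, 9): e=[22,20,-10] → ·
    (2,5)@(5, 11): e=[-6,12,26] → ·
    (3,5)@(7, 11): e=[6,20,6] → #
    (4,5)@(9, 11): e=[18,28,-14] → ·
    (3,6)@(7, 13): e=[-10,20,22] → ·
    (4,6)@(9, 13): e=[2,28,2] → #
    (5,6)@(11, 13): e=[14,36,-18] → ·
    (4,7)@(9, 15): e=[-14,28,18] → ·
  covered (4 px):
    · · · · · · · · ·
    · · · · · · · · ·
    · · · · · · · · ·
    · # · · · · · · ·
    · · # · · · · · ·
    · · · # · · · · ·
    · · · · # · · · ·
    · · · · · · · · ·
    · · · · · · · · ·
    · · · · · · · · ·

Result: [[1,3],[2,4],[3,5],[4,6]]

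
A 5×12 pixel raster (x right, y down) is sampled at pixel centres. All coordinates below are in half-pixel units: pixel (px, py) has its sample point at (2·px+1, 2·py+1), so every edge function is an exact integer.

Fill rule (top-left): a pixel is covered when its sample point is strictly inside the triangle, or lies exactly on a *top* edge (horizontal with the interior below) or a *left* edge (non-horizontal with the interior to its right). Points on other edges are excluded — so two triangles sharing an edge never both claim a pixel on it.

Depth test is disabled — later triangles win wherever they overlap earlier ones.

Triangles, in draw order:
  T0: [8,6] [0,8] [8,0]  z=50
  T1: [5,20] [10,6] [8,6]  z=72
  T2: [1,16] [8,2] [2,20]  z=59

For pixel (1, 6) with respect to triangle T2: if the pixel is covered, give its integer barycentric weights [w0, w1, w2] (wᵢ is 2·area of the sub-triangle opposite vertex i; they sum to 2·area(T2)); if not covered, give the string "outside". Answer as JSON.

T0:
  2·area = 48
  edge (8, 6)→(0, 8): d=(-8,2) right/bottom  bias=-1
  edge (0, 8)→(8, 0): d=(8,-8) top-left  bias=+0
  edge (8, 0)→(8, 6): d=(0,6) right/bottom  bias=-1
    (3,0)@(7, 1): e=[42,0,6] → #  [on edge]
    (4,0)@(9, 1): e=[38,16,-6] → ·
    (2,1)@(5, 3): e=[30,0,18] → #  [on edge]
    (4,1)@(9, 3): e=[22,32,-6] → ·
    (1,2)@(3, 5): e=[18,0,30] → #  [on edge]
    (4,2)@(9, 5): e=[6,48,-6] → ·
    (0,3)@(1, 7): e=[6,0,42] → #  [on edge]
    (2,3)@(5, 7): e=[-2,32,18] → ·
    (3,3)@(7, 7): e=[-6,48,6] → ·
    (0,4)@(1, 9): e=[-10,16,42] → ·
    (1,4)@(3, 9): e=[-14,32,30] → ·
  covered (8 px):
    · · · # ·
    · · # # ·
    · # # # ·
    # # · · ·
    · · · · ·
    · · · · ·
    · · · · ·
    · · · · ·
    · · · · ·
    · · · · ·
    · · · · ·
    · · · · ·
T1:
  2·area = 28  (B↔C swapped to make it positive)
  edge (5, 20)→(8, 6): d=(3,-14) top-left  bias=+0
  edge (8, 6)→(10, 6): d=(2,0) top-left  bias=+0
  edge (10, 6)→(5, 20): d=(-5,14) right/bottom  bias=-1
    (4,3)@(9, 7): e=[17,2,9] → #
    (4,4)@(9, 9): e=[23,6,-1] → ·
    (3,5)@(7, 11): e=[1,10,17] → #
    (4,5)@(9, 11): e=[29,10,-11] → ·
    (3,6)@(7, 13): e=[7,14,7] → #
    (4,6)@(9, 13): e=[35,14,-21] → ·
    (3,7)@(7, 15): e=[13,18,-3] → ·
  covered (3 px):
    · · · · ·
    · · · · ·
    · · · · ·
    · · · · #
    · · · · ·
    · · · # ·
    · · · # ·
    · · · · ·
    · · · · ·
    · · · · ·
    · · · · ·
    · · · · ·
T2:
  2·area = 42
  edge (1, 16)→(8, 2): d=(7,-14) top-left  bias=+0
  edge (8, 2)→(2, 20): d=(-6,18) right/bottom  bias=-1
  edge (2, 20)→(1, 16): d=(-1,-4) top-left  bias=+0
    (3,2)@(7, 5): e=[7,0,35] → ·  [on edge]
    (2,4)@(5, 9): e=[7,12,23] → #
    (3,4)@(7, 9): e=[35,-24,31] → ·
    (2,5)@(5, 11): e=[21,0,21] → ·  [on edge]
    (1,6)@(3, 13): e=[7,24,11] → #
    (2,6)@(5, 13): e=[35,-12,19] → ·
    (1,7)@(3, 15): e=[21,12,9] → #
    (2,7)@(5, 15): e=[49,-24,17] → ·
    (1,8)@(3, 17): e=[35,0,7] → ·  [on edge]
    (0,11)@(1, 23): e=[49,0,-7] → ·  [on edge]
  covered (3 px):
    · · · · ·
    · · · · ·
    · · · · ·
    · · · · ·
    · · # · ·
    · · · · ·
    · # · · ·
    · # · · ·
    · · · · ·
    · · · · ·
    · · · · ·
    · · · · ·

Final: [24,11,7]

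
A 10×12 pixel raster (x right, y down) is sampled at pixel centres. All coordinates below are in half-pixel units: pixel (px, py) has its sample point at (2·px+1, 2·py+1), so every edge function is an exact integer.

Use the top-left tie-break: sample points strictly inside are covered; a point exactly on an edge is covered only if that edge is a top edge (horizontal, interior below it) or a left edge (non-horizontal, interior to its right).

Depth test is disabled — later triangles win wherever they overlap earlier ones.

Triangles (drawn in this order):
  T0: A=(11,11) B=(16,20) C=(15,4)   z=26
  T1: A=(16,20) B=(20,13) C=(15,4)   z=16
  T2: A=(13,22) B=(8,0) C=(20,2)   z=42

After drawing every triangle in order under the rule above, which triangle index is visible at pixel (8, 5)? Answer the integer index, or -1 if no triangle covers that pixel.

T0:
  2·area = 71  (B↔C swapped to make it positive)
  edge (11, 11)→(15, 4): d=(4,-7) top-left  bias=+0
  edge (15, 4)→(16, 20): d=(1,16) right/bottom  bias=-1
  edge (16, 20)→(11, 11): d=(-5,-9) top-left  bias=+0
    (7,2)@(15, 5): e=[4,1,66] → █
    (8,2)@(17, 5): e=[18,-31,84] → ·
    (7,3)@(15, 7): e=[12,3,56] → █
    (8,3)@(17, 7): e=[26,-29,74] → ·
    (6,4)@(13, 9): e=[6,37,28] → █
    (8,4)@(17, 9): e=[34,-27,64] → ·
    (5,5)@(11, 11): e=[0,71,0] → █  [on edge]
    (8,5)@(17, 11): e=[42,-25,54] → ·
    (5,6)@(11, 13): e=[8,73,-10] → ·
    (6,6)@(13, 13): e=[22,41,8] → █
    (8,6)@(17, 13): e=[50,-23,44] → ·
    (6,7)@(13, 15): e=[30,43,-2] → ·
  covered (11 px):
    · · · · · · · · · ·
    · · · · · · · · · ·
    · · · · · · · █ · ·
    · · · · · · · █ · ·
    · · · · · · █ █ · ·
    · · · · · █ █ █ · ·
    · · · · · · █ █ · ·
    · · · · · · · █ · ·
    · · · · · · · █ · ·
    · · · · · · · · · ·
    · · · · · · · · · ·
    · · · · · · · · · ·
T1:
  2·area = 71  (B↔C swapped to make it positive)
  edge (16, 20)→(15, 4): d=(-1,-16) top-left  bias=+0
  edge (15, 4)→(20, 13): d=(5,9) right/bottom  bias=-1
  edge (20, 13)→(16, 20): d=(-4,7) right/bottom  bias=-1
    (8,4)@(17, 9): e=[27,7,37] → █
    (9,4)@(19, 9): e=[59,-11,23] → ·
    (8,5)@(17, 11): e=[25,17,29] → █
    (9,5)@(19, 11): e=[57,-1,15] → ·
    (8,6)@(17, 13): e=[23,27,21] → █
    (9,6)@(19, 13): e=[55,9,7] → █
    (8,7)@(17, 15): e=[21,37,13] → █
    (9,7)@(19, 15): e=[53,19,-1] → ·
    (8,8)@(17, 17): e=[19,47,5] → █
    (9,8)@(19, 17): e=[51,29,-9] → ·
    (8,9)@(17, 19): e=[17,57,-3] → ·
  covered (6 px):
    · · · · · · · · · ·
    · · · · · · · · · ·
    · · · · · · · · · ·
    · · · · · · · · · ·
    · · · · · · · · █ ·
    · · · · · · · · █ ·
    · · · · · · · · █ █
    · · · · · · · · █ ·
    · · · · · · · · █ ·
    · · · · · · · · · ·
    · · · · · · · · · ·
    · · · · · · · · · ·
T2:
  2·area = 254
  edge (13, 22)→(8, 0): d=(-5,-22) top-left  bias=+0
  edge (8, 0)→(20, 2): d=(12,2) right/bottom  bias=-1
  edge (20, 2)→(13, 22): d=(-7,20) right/bottom  bias=-1
    (4,0)@(9, 1): e=[17,10,227] → █
    (5,0)@(11, 1): e=[61,6,187] → █
    (6,0)@(13, 1): e=[105,2,147] → █
    (7,0)@(15, 1): e=[149,-2,107] → ·
    (4,1)@(9, 3): e=[7,34,213] → █
    (7,1)@(15, 3): e=[139,22,93] → █
    (8,1)@(17, 3): e=[183,18,53] → █
    (9,1)@(19, 3): e=[227,14,13] → █
    (4,2)@(9, 5): e=[-3,58,199] → ·
    (5,2)@(11, 5): e=[41,54,159] → █
    (9,2)@(19, 5): e=[217,38,-1] → ·
    (5,3)@(11, 7): e=[31,78,145] → █
  covered (32 px):
    · · · · █ █ █ · · ·
    · · · · █ █ █ █ █ █
    · · · · · █ █ █ █ ·
    · · · · · █ █ █ █ ·
    · · · · · █ █ █ █ ·
    · · · · · █ █ █ · ·
    · · · · · █ █ █ · ·
    · · · · · · █ █ · ·
    · · · · · · █ · · ·
    · · · · · · █ · · ·
    · · · · · · █ · · ·
    · · · · · · · · · ·

Z-buffer (winner per pixel, '.' = empty):
  . . . . 2 2 2 . . .
  . . . . 2 2 2 2 2 2
  . . . . . 2 2 2 2 .
  . . . . . 2 2 2 2 .
  . . . . . 2 2 2 2 .
  . . . . . 2 2 2 1 .
  . . . . . 2 2 2 1 1
  . . . . . . 2 2 1 .
  . . . . . . 2 0 1 .
  . . . . . . 2 . . .
  . . . . . . 2 . . .
  . . . . . . . . . .

Result: 1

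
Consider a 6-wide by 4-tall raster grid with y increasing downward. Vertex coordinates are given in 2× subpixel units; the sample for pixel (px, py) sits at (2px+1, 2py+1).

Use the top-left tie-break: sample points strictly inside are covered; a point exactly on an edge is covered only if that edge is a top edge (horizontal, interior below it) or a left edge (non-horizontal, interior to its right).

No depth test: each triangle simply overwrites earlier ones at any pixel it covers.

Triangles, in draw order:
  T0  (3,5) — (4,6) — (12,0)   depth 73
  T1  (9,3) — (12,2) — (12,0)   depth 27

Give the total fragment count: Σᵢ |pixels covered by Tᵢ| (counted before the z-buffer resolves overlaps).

T0:
  2·area = 14  (B↔C swapped to make it positive)
  edge (3, 5)→(12, 0): d=(9,-5) top-left  bias=+0
  edge (12, 0)→(4, 6): d=(-8,6) right/bottom  bias=-1
  edge (4, 6)→(3, 5): d=(-1,-1) top-left  bias=+0
    (0,1)@(1, 3): e=[-28,42,0] → .  [on edge]
    (3,1)@(7, 3): e=[2,6,6] → X
    (4,1)@(9, 3): e=[12,-6,8] → .
    (1,2)@(3, 5): e=[0,14,0] → X  [on edge]
    (2,2)@(5, 5): e=[10,2,2] → X
    (3,2)@(7, 5): e=[20,-10,4] → .
    (1,3)@(3, 7): e=[18,-2,-2] → .
    (2,3)@(5, 7): e=[28,-14,0] → .  [on edge]
  covered (3 px):
    . . . . . .
    . . . X . .
    . X X . . .
    . . . . . .
T1:
  2·area = 6  (B↔C swapped to make it positive)
  edge (9, 3)→(12, 0): d=(3,-3) top-left  bias=+0
  edge (12, 0)→(12, 2): d=(0,2) right/bottom  bias=-1
  edge (12, 2)→(9, 3): d=(-3,1) right/bottom  bias=-1
    (5,0)@(11, 1): e=[0,2,4] → X  [on edge]
    (4,1)@(9, 3): e=[0,6,0] → .  [on edge]
    (5,1)@(11, 3): e=[6,2,-2] → .
    (1,2)@(3, 5): e=[-12,18,0] → .  [on edge]
    (3,2)@(7, 5): e=[0,10,-4] → .  [on edge]
    (2,3)@(5, 7): e=[0,14,-8] → .  [on edge]
  covered (1 px):
    . . . . . X
    . . . . . .
    . . . . . .
    . . . . . .

Final: 4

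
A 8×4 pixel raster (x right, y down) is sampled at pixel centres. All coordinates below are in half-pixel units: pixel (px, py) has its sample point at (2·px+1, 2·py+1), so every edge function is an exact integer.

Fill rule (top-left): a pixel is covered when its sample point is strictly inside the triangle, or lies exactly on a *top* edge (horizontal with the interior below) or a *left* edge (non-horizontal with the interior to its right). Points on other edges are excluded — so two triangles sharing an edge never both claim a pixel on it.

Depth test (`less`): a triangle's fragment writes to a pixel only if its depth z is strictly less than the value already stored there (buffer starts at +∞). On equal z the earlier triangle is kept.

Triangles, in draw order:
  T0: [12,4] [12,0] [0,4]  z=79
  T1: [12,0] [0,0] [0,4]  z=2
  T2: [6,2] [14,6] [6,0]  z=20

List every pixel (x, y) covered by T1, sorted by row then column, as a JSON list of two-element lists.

T0:
  2·area = 48  (B↔C swapped to make it positive)
  edge (12, 4)→(0, 4): d=(-12,0) right/bottom  bias=-1
  edge (0, 4)→(12, 0): d=(12,-4) top-left  bias=+0
  edge (12, 0)→(12, 4): d=(0,4) right/bottom  bias=-1
    (4,0)@(9, 1): e=[36,0,12] → █  [on edge]
    (5,0)@(11, 1): e=[36,8,4] → █
    (6,0)@(13, 1): e=[36,16,-4] → ·
    (1,1)@(3, 3): e=[12,0,36] → █  [on edge]
    (2,1)@(5, 3): e=[12,8,28] → █
    (3,1)@(7, 3): e=[12,16,20] → █
    (6,1)@(13, 3): e=[12,40,-4] → ·
    (1,2)@(3, 5): e=[-12,24,36] → ·
    (2,2)@(5, 5): e=[-12,32,28] → ·
    (3,2)@(7, 5): e=[-12,40,20] → ·
    (4,2)@(9, 5): e=[-12,48,12] → ·
    (5,2)@(11, 5): e=[-12,56,4] → ·
  covered (7 px):
    · · · · █ █ · ·
    · █ █ █ █ █ · ·
    · · · · · · · ·
    · · · · · · · ·
T1:
  2·area = 48  (B↔C swapped to make it positive)
  edge (12, 0)→(0, 4): d=(-12,4) right/bottom  bias=-1
  edge (0, 4)→(0, 0): d=(0,-4) top-left  bias=+0
  edge (0, 0)→(12, 0): d=(12,0) top-left  bias=+0
    (0,0)@(1, 1): e=[32,4,12] → █
    (1,0)@(3, 1): e=[24,12,12] → █
    (2,0)@(5, 1): e=[16,20,12] → █
    (3,0)@(7, 1): e=[8,28,12] → █
    (4,0)@(9, 1): e=[0,36,12] → ·  [on edge]
    (0,1)@(1, 3): e=[8,4,36] → █
    (1,1)@(3, 3): e=[0,12,36] → ·  [on edge]
    (2,1)@(5, 3): e=[-8,20,36] → ·
    (3,1)@(7, 3): e=[-16,28,36] → ·
    (0,2)@(1, 5): e=[-16,4,60] → ·
  covered (5 px):
    █ █ █ █ · · · ·
    █ · · · · · · ·
    · · · · · · · ·
    · · · · · · · ·
T2:
  2·area = 16  (B↔C swapped to make it positive)
  edge (6, 2)→(6, 0): d=(0,-2) top-left  bias=+0
  edge (6, 0)→(14, 6): d=(8,6) right/bottom  bias=-1
  edge (14, 6)→(6, 2): d=(-8,-4) top-left  bias=+0
    (3,0)@(7, 1): e=[2,2,12] → █
    (4,0)@(9, 1): e=[6,-10,20] → ·
    (3,1)@(7, 3): e=[2,18,-4] → ·
    (4,1)@(9, 3): e=[6,6,4] → █
    (5,1)@(11, 3): e=[10,-6,12] → ·
    (4,2)@(9, 5): e=[6,22,-12] → ·
  covered (2 px):
    · · · █ · · · ·
    · · · · █ · · ·
    · · · · · · · ·
    · · · · · · · ·

Result: [[0,0],[1,0],[2,0],[3,0],[0,1]]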